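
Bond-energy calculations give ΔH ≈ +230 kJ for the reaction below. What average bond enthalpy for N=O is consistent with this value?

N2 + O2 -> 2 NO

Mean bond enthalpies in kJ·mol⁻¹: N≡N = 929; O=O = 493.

Let D be the N=O bond energy.
Σ(broken) = 1×929 + 1×493 = 1422
Σ(formed) = 2×D = 2D
ΔH = Σ(broken) − Σ(formed) = (1422) − (2D) = +1422 − 2D
Setting this equal to +230 kJ gives 2D = 1192, so D = 596 kJ/mol.

D(N=O) ≈ 596 kJ/mol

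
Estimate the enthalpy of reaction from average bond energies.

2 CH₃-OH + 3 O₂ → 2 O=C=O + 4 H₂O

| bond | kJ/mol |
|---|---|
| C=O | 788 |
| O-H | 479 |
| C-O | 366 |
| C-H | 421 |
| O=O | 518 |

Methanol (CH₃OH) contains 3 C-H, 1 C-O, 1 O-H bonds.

ΔH ≈ −1214 kJ

Bonds broken (reactants):
  C-H: 6 × 421 = 2526
  C-O: 2 × 366 = 732
  O-H: 2 × 479 = 958
  O=O: 3 × 518 = 1554
  Σ(broken) = 5770 kJ
Bonds formed (products):
  C=O: 4 × 788 = 3152
  O-H: 8 × 479 = 3832
  Σ(formed) = 6984 kJ
ΔH = Σ(broken) − Σ(formed) = 5770 − 6984 = −1214 kJ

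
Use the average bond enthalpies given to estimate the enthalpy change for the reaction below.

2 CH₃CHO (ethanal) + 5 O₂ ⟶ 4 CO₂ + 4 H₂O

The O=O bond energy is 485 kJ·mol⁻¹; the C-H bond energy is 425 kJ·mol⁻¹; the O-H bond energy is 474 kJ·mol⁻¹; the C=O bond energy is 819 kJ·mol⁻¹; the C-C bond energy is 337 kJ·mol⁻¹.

Bonds broken (reactants):
  C-C: 2 × 337 = 674
  C-H: 8 × 425 = 3400
  C=O: 2 × 819 = 1638
  O=O: 5 × 485 = 2425
  Σ(broken) = 8137 kJ
Bonds formed (products):
  C=O: 8 × 819 = 6552
  O-H: 8 × 474 = 3792
  Σ(formed) = 10344 kJ
ΔH = Σ(broken) − Σ(formed) = 8137 − 10344 = −2207 kJ

ΔH ≈ −2207 kJ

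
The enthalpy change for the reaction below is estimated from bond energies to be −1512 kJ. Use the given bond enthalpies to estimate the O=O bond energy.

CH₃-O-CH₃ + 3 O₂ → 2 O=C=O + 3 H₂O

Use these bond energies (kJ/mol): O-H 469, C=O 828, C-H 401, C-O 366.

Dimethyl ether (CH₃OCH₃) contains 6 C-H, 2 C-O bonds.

D(O=O) ≈ 492 kJ/mol

Let D be the O=O bond energy.
Σ(broken) = 6×401 + 2×366 + 3×D = 3138 + 3D
Σ(formed) = 4×828 + 6×469 = 6126
ΔH = Σ(broken) − Σ(formed) = (3138 + 3D) − (6126) = −2988 + 3D
Setting this equal to −1512 kJ gives 3D = 1476, so D = 492 kJ/mol.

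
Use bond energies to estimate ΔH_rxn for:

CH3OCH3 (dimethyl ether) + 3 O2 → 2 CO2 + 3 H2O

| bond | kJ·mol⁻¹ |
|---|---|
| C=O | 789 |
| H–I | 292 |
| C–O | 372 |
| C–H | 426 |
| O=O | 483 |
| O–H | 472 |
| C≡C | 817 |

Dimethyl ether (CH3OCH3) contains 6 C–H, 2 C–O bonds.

Bonds broken (reactants):
  C–H: 6 × 426 = 2556
  C–O: 2 × 372 = 744
  O=O: 3 × 483 = 1449
  Σ(broken) = 4749 kJ
Bonds formed (products):
  C=O: 4 × 789 = 3156
  O–H: 6 × 472 = 2832
  Σ(formed) = 5988 kJ
ΔH = Σ(broken) − Σ(formed) = 4749 − 5988 = −1239 kJ

ΔH ≈ −1239 kJ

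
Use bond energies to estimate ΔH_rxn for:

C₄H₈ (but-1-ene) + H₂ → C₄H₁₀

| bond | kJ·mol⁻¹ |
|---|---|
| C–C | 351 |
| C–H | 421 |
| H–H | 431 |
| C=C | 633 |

ΔH ≈ −129 kJ

Bonds broken (reactants):
  C–C: 2 × 351 = 702
  C–H: 8 × 421 = 3368
  C=C: 1 × 633 = 633
  H–H: 1 × 431 = 431
  Σ(broken) = 5134 kJ
Bonds formed (products):
  C–C: 3 × 351 = 1053
  C–H: 10 × 421 = 4210
  Σ(formed) = 5263 kJ
ΔH = Σ(broken) − Σ(formed) = 5134 − 5263 = −129 kJ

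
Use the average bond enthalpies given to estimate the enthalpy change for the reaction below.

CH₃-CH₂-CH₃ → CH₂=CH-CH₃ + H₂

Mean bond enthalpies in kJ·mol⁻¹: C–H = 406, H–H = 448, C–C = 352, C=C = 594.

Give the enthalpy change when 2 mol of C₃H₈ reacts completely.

ΔH = +244 kJ

Bonds broken (reactants):
  C–C: 2 × 352 = 704
  C–H: 8 × 406 = 3248
  Σ(broken) = 3952 kJ
Bonds formed (products):
  C–C: 1 × 352 = 352
  C–H: 6 × 406 = 2436
  C=C: 1 × 594 = 594
  H–H: 1 × 448 = 448
  Σ(formed) = 3830 kJ
ΔH = Σ(broken) − Σ(formed) = 3952 − 3830 = +122 kJ
For 2× the reaction as written: 2 × (+122) = +244 kJ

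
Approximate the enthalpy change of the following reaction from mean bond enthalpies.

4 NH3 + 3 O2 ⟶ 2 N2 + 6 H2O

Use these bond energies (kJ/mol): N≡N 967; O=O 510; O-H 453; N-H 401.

ΔH ≈ −1028 kJ

Bonds broken (reactants):
  N-H: 12 × 401 = 4812
  O=O: 3 × 510 = 1530
  Σ(broken) = 6342 kJ
Bonds formed (products):
  N≡N: 2 × 967 = 1934
  O-H: 12 × 453 = 5436
  Σ(formed) = 7370 kJ
ΔH = Σ(broken) − Σ(formed) = 6342 − 7370 = −1028 kJ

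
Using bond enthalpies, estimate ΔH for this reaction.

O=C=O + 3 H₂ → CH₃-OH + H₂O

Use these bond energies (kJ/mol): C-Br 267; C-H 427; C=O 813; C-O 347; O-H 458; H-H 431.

ΔH ≈ −83 kJ

Bonds broken (reactants):
  C=O: 2 × 813 = 1626
  H-H: 3 × 431 = 1293
  Σ(broken) = 2919 kJ
Bonds formed (products):
  C-H: 3 × 427 = 1281
  C-O: 1 × 347 = 347
  O-H: 3 × 458 = 1374
  Σ(formed) = 3002 kJ
ΔH = Σ(broken) − Σ(formed) = 2919 − 3002 = −83 kJ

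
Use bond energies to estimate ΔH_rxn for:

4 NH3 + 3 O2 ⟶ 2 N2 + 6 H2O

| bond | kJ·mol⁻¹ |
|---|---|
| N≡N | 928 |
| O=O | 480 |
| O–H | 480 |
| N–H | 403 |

ΔH ≈ −1340 kJ

Bonds broken (reactants):
  N–H: 12 × 403 = 4836
  O=O: 3 × 480 = 1440
  Σ(broken) = 6276 kJ
Bonds formed (products):
  N≡N: 2 × 928 = 1856
  O–H: 12 × 480 = 5760
  Σ(formed) = 7616 kJ
ΔH = Σ(broken) − Σ(formed) = 6276 − 7616 = −1340 kJ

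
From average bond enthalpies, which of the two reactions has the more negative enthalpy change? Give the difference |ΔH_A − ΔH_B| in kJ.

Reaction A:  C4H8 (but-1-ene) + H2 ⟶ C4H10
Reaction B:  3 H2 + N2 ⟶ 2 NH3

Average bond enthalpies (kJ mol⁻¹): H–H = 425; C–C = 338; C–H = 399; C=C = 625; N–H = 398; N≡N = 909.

Reaction A:
  Bonds broken (reactants):
    C–C: 2 × 338 = 676
    C–H: 8 × 399 = 3192
    C=C: 1 × 625 = 625
    H–H: 1 × 425 = 425
    Σ(broken) = 4918 kJ
  Bonds formed (products):
    C–C: 3 × 338 = 1014
    C–H: 10 × 399 = 3990
    Σ(formed) = 5004 kJ
  ΔH_A = 4918 − 5004 = −86 kJ
Reaction B:
  Bonds broken (reactants):
    H–H: 3 × 425 = 1275
    N≡N: 1 × 909 = 909
    Σ(broken) = 2184 kJ
  Bonds formed (products):
    N–H: 6 × 398 = 2388
    Σ(formed) = 2388 kJ
  ΔH_B = 2184 − 2388 = −204 kJ
ΔH_A − ΔH_B = +118 kJ, so reaction B has the more negative ΔH; |ΔH_A − ΔH_B| = 118 kJ.

Reaction B, by 118 kJ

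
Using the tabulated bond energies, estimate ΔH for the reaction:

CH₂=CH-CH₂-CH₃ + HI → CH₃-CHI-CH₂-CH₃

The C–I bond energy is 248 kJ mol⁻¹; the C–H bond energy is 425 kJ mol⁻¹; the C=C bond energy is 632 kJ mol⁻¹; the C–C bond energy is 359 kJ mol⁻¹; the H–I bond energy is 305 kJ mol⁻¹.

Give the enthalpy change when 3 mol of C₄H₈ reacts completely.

Bonds broken (reactants):
  C–C: 2 × 359 = 718
  C–H: 8 × 425 = 3400
  C=C: 1 × 632 = 632
  H–I: 1 × 305 = 305
  Σ(broken) = 5055 kJ
Bonds formed (products):
  C–C: 3 × 359 = 1077
  C–H: 9 × 425 = 3825
  C–I: 1 × 248 = 248
  Σ(formed) = 5150 kJ
ΔH = Σ(broken) − Σ(formed) = 5055 − 5150 = −95 kJ
For 3× the reaction as written: 3 × (−95) = −285 kJ

ΔH = −285 kJ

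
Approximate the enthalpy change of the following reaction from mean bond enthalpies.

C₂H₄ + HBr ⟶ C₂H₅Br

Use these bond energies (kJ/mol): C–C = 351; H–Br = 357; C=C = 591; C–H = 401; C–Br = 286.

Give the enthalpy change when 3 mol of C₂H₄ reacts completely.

Bonds broken (reactants):
  C–H: 4 × 401 = 1604
  C=C: 1 × 591 = 591
  H–Br: 1 × 357 = 357
  Σ(broken) = 2552 kJ
Bonds formed (products):
  C–Br: 1 × 286 = 286
  C–C: 1 × 351 = 351
  C–H: 5 × 401 = 2005
  Σ(formed) = 2642 kJ
ΔH = Σ(broken) − Σ(formed) = 2552 − 2642 = −90 kJ
For 3× the reaction as written: 3 × (−90) = −270 kJ

ΔH = −270 kJ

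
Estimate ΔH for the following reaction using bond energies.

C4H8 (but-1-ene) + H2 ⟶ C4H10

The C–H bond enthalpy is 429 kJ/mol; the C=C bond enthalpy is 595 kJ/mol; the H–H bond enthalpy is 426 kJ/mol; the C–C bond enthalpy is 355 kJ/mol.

ΔH ≈ −192 kJ

Bonds broken (reactants):
  C–C: 2 × 355 = 710
  C–H: 8 × 429 = 3432
  C=C: 1 × 595 = 595
  H–H: 1 × 426 = 426
  Σ(broken) = 5163 kJ
Bonds formed (products):
  C–C: 3 × 355 = 1065
  C–H: 10 × 429 = 4290
  Σ(formed) = 5355 kJ
ΔH = Σ(broken) − Σ(formed) = 5163 − 5355 = −192 kJ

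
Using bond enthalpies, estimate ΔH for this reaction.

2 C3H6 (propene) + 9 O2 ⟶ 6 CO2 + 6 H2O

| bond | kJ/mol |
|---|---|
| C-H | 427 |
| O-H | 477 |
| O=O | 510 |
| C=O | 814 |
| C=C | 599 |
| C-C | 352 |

ΔH ≈ −3876 kJ

Bonds broken (reactants):
  C-C: 2 × 352 = 704
  C-H: 12 × 427 = 5124
  C=C: 2 × 599 = 1198
  O=O: 9 × 510 = 4590
  Σ(broken) = 11616 kJ
Bonds formed (products):
  C=O: 12 × 814 = 9768
  O-H: 12 × 477 = 5724
  Σ(formed) = 15492 kJ
ΔH = Σ(broken) − Σ(formed) = 11616 − 15492 = −3876 kJ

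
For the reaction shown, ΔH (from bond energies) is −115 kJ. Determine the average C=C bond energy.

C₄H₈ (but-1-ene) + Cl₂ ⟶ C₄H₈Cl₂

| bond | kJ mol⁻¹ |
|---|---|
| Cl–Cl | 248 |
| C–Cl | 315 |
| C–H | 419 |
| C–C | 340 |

D(C=C) ≈ 607 kJ/mol

Let D be the C=C bond energy.
Σ(broken) = 2×340 + 8×419 + 1×D + 1×248 = 4280 + D
Σ(formed) = 3×340 + 2×315 + 8×419 = 5002
ΔH = Σ(broken) − Σ(formed) = (4280 + D) − (5002) = −722 + D
Setting this equal to −115 kJ gives D = 607 kJ/mol.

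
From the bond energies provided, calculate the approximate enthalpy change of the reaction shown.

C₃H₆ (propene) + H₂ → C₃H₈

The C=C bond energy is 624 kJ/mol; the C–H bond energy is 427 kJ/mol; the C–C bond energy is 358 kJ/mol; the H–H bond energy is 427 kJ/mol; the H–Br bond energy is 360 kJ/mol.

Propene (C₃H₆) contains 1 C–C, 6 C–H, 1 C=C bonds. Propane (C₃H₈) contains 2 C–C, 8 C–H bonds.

Bonds broken (reactants):
  C–C: 1 × 358 = 358
  C–H: 6 × 427 = 2562
  C=C: 1 × 624 = 624
  H–H: 1 × 427 = 427
  Σ(broken) = 3971 kJ
Bonds formed (products):
  C–C: 2 × 358 = 716
  C–H: 8 × 427 = 3416
  Σ(formed) = 4132 kJ
ΔH = Σ(broken) − Σ(formed) = 3971 − 4132 = −161 kJ

ΔH ≈ −161 kJ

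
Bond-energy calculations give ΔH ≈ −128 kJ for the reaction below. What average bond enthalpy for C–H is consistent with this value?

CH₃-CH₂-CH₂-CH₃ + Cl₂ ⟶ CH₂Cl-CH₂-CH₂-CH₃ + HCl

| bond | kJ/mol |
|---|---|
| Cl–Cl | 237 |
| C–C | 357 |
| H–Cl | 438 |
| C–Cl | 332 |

Let D be the C–H bond energy.
Σ(broken) = 3×357 + 10×D + 1×237 = 1308 + 10D
Σ(formed) = 3×357 + 1×332 + 9×D + 1×438 = 1841 + 9D
ΔH = Σ(broken) − Σ(formed) = (1308 + 10D) − (1841 + 9D) = −533 + D
Setting this equal to −128 kJ gives D = 405 kJ/mol.

D(C–H) ≈ 405 kJ/mol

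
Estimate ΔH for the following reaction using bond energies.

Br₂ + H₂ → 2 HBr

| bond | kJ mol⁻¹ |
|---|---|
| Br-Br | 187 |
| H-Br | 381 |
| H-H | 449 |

Bonds broken (reactants):
  Br-Br: 1 × 187 = 187
  H-H: 1 × 449 = 449
  Σ(broken) = 636 kJ
Bonds formed (products):
  H-Br: 2 × 381 = 762
  Σ(formed) = 762 kJ
ΔH = Σ(broken) − Σ(formed) = 636 − 762 = −126 kJ

ΔH ≈ −126 kJ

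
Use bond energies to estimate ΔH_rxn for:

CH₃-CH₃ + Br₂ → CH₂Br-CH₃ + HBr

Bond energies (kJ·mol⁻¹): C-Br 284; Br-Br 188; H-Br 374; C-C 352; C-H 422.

ΔH ≈ −48 kJ

Bonds broken (reactants):
  Br-Br: 1 × 188 = 188
  C-C: 1 × 352 = 352
  C-H: 6 × 422 = 2532
  Σ(broken) = 3072 kJ
Bonds formed (products):
  C-Br: 1 × 284 = 284
  C-C: 1 × 352 = 352
  C-H: 5 × 422 = 2110
  H-Br: 1 × 374 = 374
  Σ(formed) = 3120 kJ
ΔH = Σ(broken) − Σ(formed) = 3072 − 3120 = −48 kJ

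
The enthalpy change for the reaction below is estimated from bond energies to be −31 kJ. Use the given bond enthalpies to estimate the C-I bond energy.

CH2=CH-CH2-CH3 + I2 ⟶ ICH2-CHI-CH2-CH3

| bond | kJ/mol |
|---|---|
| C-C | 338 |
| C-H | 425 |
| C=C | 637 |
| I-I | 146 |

D(C-I) ≈ 238 kJ/mol

Let D be the C-I bond energy.
Σ(broken) = 2×338 + 8×425 + 1×637 + 1×146 = 4859
Σ(formed) = 3×338 + 8×425 + 2×D = 4414 + 2D
ΔH = Σ(broken) − Σ(formed) = (4859) − (4414 + 2D) = +445 − 2D
Setting this equal to −31 kJ gives 2D = 476, so D = 238 kJ/mol.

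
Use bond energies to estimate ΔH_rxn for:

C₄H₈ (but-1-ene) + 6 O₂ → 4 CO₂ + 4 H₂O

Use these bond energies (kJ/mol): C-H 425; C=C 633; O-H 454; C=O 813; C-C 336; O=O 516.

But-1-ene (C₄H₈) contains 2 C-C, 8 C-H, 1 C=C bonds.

Bonds broken (reactants):
  C-C: 2 × 336 = 672
  C-H: 8 × 425 = 3400
  C=C: 1 × 633 = 633
  O=O: 6 × 516 = 3096
  Σ(broken) = 7801 kJ
Bonds formed (products):
  C=O: 8 × 813 = 6504
  O-H: 8 × 454 = 3632
  Σ(formed) = 10136 kJ
ΔH = Σ(broken) − Σ(formed) = 7801 − 10136 = −2335 kJ

ΔH ≈ −2335 kJ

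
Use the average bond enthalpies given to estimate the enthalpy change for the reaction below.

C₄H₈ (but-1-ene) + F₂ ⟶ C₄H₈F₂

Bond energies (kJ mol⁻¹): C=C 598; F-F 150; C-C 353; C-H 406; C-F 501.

Bonds broken (reactants):
  C-C: 2 × 353 = 706
  C-H: 8 × 406 = 3248
  C=C: 1 × 598 = 598
  F-F: 1 × 150 = 150
  Σ(broken) = 4702 kJ
Bonds formed (products):
  C-C: 3 × 353 = 1059
  C-F: 2 × 501 = 1002
  C-H: 8 × 406 = 3248
  Σ(formed) = 5309 kJ
ΔH = Σ(broken) − Σ(formed) = 4702 − 5309 = −607 kJ

ΔH ≈ −607 kJ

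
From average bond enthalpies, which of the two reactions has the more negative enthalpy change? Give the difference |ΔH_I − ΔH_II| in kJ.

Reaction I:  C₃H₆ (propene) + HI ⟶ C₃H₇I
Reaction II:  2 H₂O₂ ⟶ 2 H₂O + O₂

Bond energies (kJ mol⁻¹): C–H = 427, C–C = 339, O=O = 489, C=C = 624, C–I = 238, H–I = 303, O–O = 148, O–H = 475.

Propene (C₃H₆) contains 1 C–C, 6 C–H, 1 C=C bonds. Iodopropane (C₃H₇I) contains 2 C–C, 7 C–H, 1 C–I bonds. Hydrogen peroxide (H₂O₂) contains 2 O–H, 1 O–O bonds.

Reaction I:
  Bonds broken (reactants):
    C–C: 1 × 339 = 339
    C–H: 6 × 427 = 2562
    C=C: 1 × 624 = 624
    H–I: 1 × 303 = 303
    Σ(broken) = 3828 kJ
  Bonds formed (products):
    C–C: 2 × 339 = 678
    C–H: 7 × 427 = 2989
    C–I: 1 × 238 = 238
    Σ(formed) = 3905 kJ
  ΔH_I = 3828 − 3905 = −77 kJ
Reaction II:
  Bonds broken (reactants):
    O–H: 4 × 475 = 1900
    O–O: 2 × 148 = 296
    Σ(broken) = 2196 kJ
  Bonds formed (products):
    O–H: 4 × 475 = 1900
    O=O: 1 × 489 = 489
    Σ(formed) = 2389 kJ
  ΔH_II = 2196 − 2389 = −193 kJ
ΔH_I − ΔH_II = +116 kJ, so reaction II has the more negative ΔH; |ΔH_I − ΔH_II| = 116 kJ.

Reaction II, by 116 kJ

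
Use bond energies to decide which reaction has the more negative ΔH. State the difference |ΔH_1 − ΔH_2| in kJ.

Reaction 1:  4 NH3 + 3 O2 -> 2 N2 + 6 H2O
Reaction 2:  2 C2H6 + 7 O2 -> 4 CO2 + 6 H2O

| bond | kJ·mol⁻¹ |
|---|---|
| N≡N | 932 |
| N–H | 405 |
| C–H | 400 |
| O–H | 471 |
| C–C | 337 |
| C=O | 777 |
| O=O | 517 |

Reaction 1:
  Bonds broken (reactants):
    N–H: 12 × 405 = 4860
    O=O: 3 × 517 = 1551
    Σ(broken) = 6411 kJ
  Bonds formed (products):
    N≡N: 2 × 932 = 1864
    O–H: 12 × 471 = 5652
    Σ(formed) = 7516 kJ
  ΔH_1 = 6411 − 7516 = −1105 kJ
Reaction 2:
  Bonds broken (reactants):
    C–C: 2 × 337 = 674
    C–H: 12 × 400 = 4800
    O=O: 7 × 517 = 3619
    Σ(broken) = 9093 kJ
  Bonds formed (products):
    C=O: 8 × 777 = 6216
    O–H: 12 × 471 = 5652
    Σ(formed) = 11868 kJ
  ΔH_2 = 9093 − 11868 = −2775 kJ
ΔH_1 − ΔH_2 = +1670 kJ, so reaction 2 has the more negative ΔH; |ΔH_1 − ΔH_2| = 1670 kJ.

Reaction 2, by 1670 kJ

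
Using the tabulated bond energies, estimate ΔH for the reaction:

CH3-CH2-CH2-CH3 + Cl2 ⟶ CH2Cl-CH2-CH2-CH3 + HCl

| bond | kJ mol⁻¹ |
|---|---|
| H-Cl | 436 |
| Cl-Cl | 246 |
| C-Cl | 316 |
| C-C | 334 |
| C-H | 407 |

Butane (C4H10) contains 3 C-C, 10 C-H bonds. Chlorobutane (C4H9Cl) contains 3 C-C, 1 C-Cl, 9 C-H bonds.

Bonds broken (reactants):
  C-C: 3 × 334 = 1002
  C-H: 10 × 407 = 4070
  Cl-Cl: 1 × 246 = 246
  Σ(broken) = 5318 kJ
Bonds formed (products):
  C-C: 3 × 334 = 1002
  C-Cl: 1 × 316 = 316
  C-H: 9 × 407 = 3663
  H-Cl: 1 × 436 = 436
  Σ(formed) = 5417 kJ
ΔH = Σ(broken) − Σ(formed) = 5318 − 5417 = −99 kJ

ΔH ≈ −99 kJ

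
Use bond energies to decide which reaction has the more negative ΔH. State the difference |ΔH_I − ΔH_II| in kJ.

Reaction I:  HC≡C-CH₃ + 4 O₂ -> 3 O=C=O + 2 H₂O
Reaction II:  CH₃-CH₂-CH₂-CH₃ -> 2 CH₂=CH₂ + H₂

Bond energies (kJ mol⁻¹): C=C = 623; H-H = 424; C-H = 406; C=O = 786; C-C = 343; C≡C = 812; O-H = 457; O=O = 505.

Reaction I, by 1916 kJ

Reaction I:
  Bonds broken (reactants):
    C≡C: 1 × 812 = 812
    C-C: 1 × 343 = 343
    C-H: 4 × 406 = 1624
    O=O: 4 × 505 = 2020
    Σ(broken) = 4799 kJ
  Bonds formed (products):
    C=O: 6 × 786 = 4716
    O-H: 4 × 457 = 1828
    Σ(formed) = 6544 kJ
  ΔH_I = 4799 − 6544 = −1745 kJ
Reaction II:
  Bonds broken (reactants):
    C-C: 3 × 343 = 1029
    C-H: 10 × 406 = 4060
    Σ(broken) = 5089 kJ
  Bonds formed (products):
    C-H: 8 × 406 = 3248
    C=C: 2 × 623 = 1246
    H-H: 1 × 424 = 424
    Σ(formed) = 4918 kJ
  ΔH_II = 5089 − 4918 = +171 kJ
ΔH_I − ΔH_II = −1916 kJ, so reaction I has the more negative ΔH; |ΔH_I − ΔH_II| = 1916 kJ.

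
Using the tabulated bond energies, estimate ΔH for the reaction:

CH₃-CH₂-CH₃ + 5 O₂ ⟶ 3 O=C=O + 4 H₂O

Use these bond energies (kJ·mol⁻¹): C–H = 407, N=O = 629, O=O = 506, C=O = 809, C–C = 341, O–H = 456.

Bonds broken (reactants):
  C–C: 2 × 341 = 682
  C–H: 8 × 407 = 3256
  O=O: 5 × 506 = 2530
  Σ(broken) = 6468 kJ
Bonds formed (products):
  C=O: 6 × 809 = 4854
  O–H: 8 × 456 = 3648
  Σ(formed) = 8502 kJ
ΔH = Σ(broken) − Σ(formed) = 6468 − 8502 = −2034 kJ

ΔH ≈ −2034 kJ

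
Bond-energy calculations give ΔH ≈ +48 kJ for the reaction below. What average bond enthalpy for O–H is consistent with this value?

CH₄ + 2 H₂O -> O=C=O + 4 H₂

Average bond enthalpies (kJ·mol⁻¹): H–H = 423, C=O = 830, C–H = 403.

Let D be the O–H bond energy.
Σ(broken) = 4×403 + 4×D = 1612 + 4D
Σ(formed) = 2×830 + 4×423 = 3352
ΔH = Σ(broken) − Σ(formed) = (1612 + 4D) − (3352) = −1740 + 4D
Setting this equal to +48 kJ gives 4D = 1788, so D = 447 kJ/mol.

D(O–H) ≈ 447 kJ/mol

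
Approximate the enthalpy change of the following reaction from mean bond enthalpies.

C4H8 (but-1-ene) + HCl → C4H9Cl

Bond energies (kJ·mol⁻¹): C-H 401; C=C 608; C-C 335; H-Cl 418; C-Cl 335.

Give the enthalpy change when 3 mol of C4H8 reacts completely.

Bonds broken (reactants):
  C-C: 2 × 335 = 670
  C-H: 8 × 401 = 3208
  C=C: 1 × 608 = 608
  H-Cl: 1 × 418 = 418
  Σ(broken) = 4904 kJ
Bonds formed (products):
  C-C: 3 × 335 = 1005
  C-Cl: 1 × 335 = 335
  C-H: 9 × 401 = 3609
  Σ(formed) = 4949 kJ
ΔH = Σ(broken) − Σ(formed) = 4904 − 4949 = −45 kJ
For 3× the reaction as written: 3 × (−45) = −135 kJ

ΔH = −135 kJ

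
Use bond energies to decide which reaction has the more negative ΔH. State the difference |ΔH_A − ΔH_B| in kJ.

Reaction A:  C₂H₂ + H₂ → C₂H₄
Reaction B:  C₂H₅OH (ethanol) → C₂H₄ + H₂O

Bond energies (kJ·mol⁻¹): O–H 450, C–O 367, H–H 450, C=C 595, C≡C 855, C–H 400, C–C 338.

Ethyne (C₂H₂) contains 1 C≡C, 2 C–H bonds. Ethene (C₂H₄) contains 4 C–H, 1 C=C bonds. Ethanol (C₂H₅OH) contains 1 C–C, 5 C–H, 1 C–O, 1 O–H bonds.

Reaction A, by 150 kJ

Reaction A:
  Bonds broken (reactants):
    C≡C: 1 × 855 = 855
    C–H: 2 × 400 = 800
    H–H: 1 × 450 = 450
    Σ(broken) = 2105 kJ
  Bonds formed (products):
    C–H: 4 × 400 = 1600
    C=C: 1 × 595 = 595
    Σ(formed) = 2195 kJ
  ΔH_A = 2105 − 2195 = −90 kJ
Reaction B:
  Bonds broken (reactants):
    C–C: 1 × 338 = 338
    C–H: 5 × 400 = 2000
    C–O: 1 × 367 = 367
    O–H: 1 × 450 = 450
    Σ(broken) = 3155 kJ
  Bonds formed (products):
    C–H: 4 × 400 = 1600
    C=C: 1 × 595 = 595
    O–H: 2 × 450 = 900
    Σ(formed) = 3095 kJ
  ΔH_B = 3155 − 3095 = +60 kJ
ΔH_A − ΔH_B = −150 kJ, so reaction A has the more negative ΔH; |ΔH_A − ΔH_B| = 150 kJ.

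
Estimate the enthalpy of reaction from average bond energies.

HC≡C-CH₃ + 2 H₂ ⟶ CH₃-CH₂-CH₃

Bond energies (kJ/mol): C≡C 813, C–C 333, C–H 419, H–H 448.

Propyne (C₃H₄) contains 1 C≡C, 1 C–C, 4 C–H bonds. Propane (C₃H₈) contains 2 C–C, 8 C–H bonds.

Bonds broken (reactants):
  C≡C: 1 × 813 = 813
  C–C: 1 × 333 = 333
  C–H: 4 × 419 = 1676
  H–H: 2 × 448 = 896
  Σ(broken) = 3718 kJ
Bonds formed (products):
  C–C: 2 × 333 = 666
  C–H: 8 × 419 = 3352
  Σ(formed) = 4018 kJ
ΔH = Σ(broken) − Σ(formed) = 3718 − 4018 = −300 kJ

ΔH ≈ −300 kJ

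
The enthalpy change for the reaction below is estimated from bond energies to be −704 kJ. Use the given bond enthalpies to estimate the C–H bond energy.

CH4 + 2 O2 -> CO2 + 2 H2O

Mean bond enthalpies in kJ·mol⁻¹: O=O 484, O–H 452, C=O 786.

Let D be the C–H bond energy.
Σ(broken) = 4×D + 2×484 = 968 + 4D
Σ(formed) = 2×786 + 4×452 = 3380
ΔH = Σ(broken) − Σ(formed) = (968 + 4D) − (3380) = −2412 + 4D
Setting this equal to −704 kJ gives 4D = 1708, so D = 427 kJ/mol.

D(C–H) ≈ 427 kJ/mol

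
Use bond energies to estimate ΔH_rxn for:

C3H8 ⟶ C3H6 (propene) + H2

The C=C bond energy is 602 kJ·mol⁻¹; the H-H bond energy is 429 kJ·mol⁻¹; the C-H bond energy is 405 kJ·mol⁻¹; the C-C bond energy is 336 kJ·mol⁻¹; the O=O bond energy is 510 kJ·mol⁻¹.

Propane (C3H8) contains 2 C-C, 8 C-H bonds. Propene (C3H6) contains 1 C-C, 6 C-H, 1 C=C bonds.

Bonds broken (reactants):
  C-C: 2 × 336 = 672
  C-H: 8 × 405 = 3240
  Σ(broken) = 3912 kJ
Bonds formed (products):
  C-C: 1 × 336 = 336
  C-H: 6 × 405 = 2430
  C=C: 1 × 602 = 602
  H-H: 1 × 429 = 429
  Σ(formed) = 3797 kJ
ΔH = Σ(broken) − Σ(formed) = 3912 − 3797 = +115 kJ

ΔH ≈ +115 kJ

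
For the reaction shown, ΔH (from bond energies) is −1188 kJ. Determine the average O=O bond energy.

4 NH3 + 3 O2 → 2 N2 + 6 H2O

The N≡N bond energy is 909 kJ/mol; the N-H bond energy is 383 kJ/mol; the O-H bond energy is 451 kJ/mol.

Let D be the O=O bond energy.
Σ(broken) = 12×383 + 3×D = 4596 + 3D
Σ(formed) = 2×909 + 12×451 = 7230
ΔH = Σ(broken) − Σ(formed) = (4596 + 3D) − (7230) = −2634 + 3D
Setting this equal to −1188 kJ gives 3D = 1446, so D = 482 kJ/mol.

D(O=O) ≈ 482 kJ/mol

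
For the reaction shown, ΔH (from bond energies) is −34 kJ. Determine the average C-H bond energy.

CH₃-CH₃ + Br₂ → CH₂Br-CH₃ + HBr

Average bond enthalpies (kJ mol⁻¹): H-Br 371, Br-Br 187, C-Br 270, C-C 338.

Let D be the C-H bond energy.
Σ(broken) = 1×187 + 1×338 + 6×D = 525 + 6D
Σ(formed) = 1×270 + 1×338 + 5×D + 1×371 = 979 + 5D
ΔH = Σ(broken) − Σ(formed) = (525 + 6D) − (979 + 5D) = −454 + D
Setting this equal to −34 kJ gives D = 420 kJ/mol.

D(C-H) ≈ 420 kJ/mol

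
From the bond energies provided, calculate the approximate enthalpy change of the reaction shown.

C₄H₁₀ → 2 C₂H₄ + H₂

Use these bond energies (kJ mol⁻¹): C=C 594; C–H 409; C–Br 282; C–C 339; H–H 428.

ΔH ≈ +219 kJ

Bonds broken (reactants):
  C–C: 3 × 339 = 1017
  C–H: 10 × 409 = 4090
  Σ(broken) = 5107 kJ
Bonds formed (products):
  C–H: 8 × 409 = 3272
  C=C: 2 × 594 = 1188
  H–H: 1 × 428 = 428
  Σ(formed) = 4888 kJ
ΔH = Σ(broken) − Σ(formed) = 5107 − 4888 = +219 kJ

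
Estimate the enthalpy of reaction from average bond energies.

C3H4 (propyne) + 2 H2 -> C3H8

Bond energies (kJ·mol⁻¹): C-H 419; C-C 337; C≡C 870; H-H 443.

Bonds broken (reactants):
  C≡C: 1 × 870 = 870
  C-C: 1 × 337 = 337
  C-H: 4 × 419 = 1676
  H-H: 2 × 443 = 886
  Σ(broken) = 3769 kJ
Bonds formed (products):
  C-C: 2 × 337 = 674
  C-H: 8 × 419 = 3352
  Σ(formed) = 4026 kJ
ΔH = Σ(broken) − Σ(formed) = 3769 − 4026 = −257 kJ

ΔH ≈ −257 kJ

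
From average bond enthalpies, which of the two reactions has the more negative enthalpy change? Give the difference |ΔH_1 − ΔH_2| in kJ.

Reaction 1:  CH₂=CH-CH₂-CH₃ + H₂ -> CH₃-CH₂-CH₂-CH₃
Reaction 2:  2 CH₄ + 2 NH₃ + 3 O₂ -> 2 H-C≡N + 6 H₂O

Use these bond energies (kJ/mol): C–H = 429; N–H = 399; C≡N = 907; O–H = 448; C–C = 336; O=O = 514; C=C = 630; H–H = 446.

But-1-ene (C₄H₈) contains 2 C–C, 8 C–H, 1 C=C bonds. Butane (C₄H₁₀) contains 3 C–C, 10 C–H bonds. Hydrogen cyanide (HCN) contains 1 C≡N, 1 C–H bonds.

Reaction 2, by 562 kJ

Reaction 1:
  Bonds broken (reactants):
    C–C: 2 × 336 = 672
    C–H: 8 × 429 = 3432
    C=C: 1 × 630 = 630
    H–H: 1 × 446 = 446
    Σ(broken) = 5180 kJ
  Bonds formed (products):
    C–C: 3 × 336 = 1008
    C–H: 10 × 429 = 4290
    Σ(formed) = 5298 kJ
  ΔH_1 = 5180 − 5298 = −118 kJ
Reaction 2:
  Bonds broken (reactants):
    C–H: 8 × 429 = 3432
    N–H: 6 × 399 = 2394
    O=O: 3 × 514 = 1542
    Σ(broken) = 7368 kJ
  Bonds formed (products):
    C≡N: 2 × 907 = 1814
    C–H: 2 × 429 = 858
    O–H: 12 × 448 = 5376
    Σ(formed) = 8048 kJ
  ΔH_2 = 7368 − 8048 = −680 kJ
ΔH_1 − ΔH_2 = +562 kJ, so reaction 2 has the more negative ΔH; |ΔH_1 − ΔH_2| = 562 kJ.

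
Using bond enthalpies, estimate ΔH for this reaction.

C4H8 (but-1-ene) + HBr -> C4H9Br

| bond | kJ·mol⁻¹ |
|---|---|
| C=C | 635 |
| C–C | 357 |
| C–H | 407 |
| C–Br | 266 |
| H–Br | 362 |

ΔH ≈ −33 kJ

Bonds broken (reactants):
  C–C: 2 × 357 = 714
  C–H: 8 × 407 = 3256
  C=C: 1 × 635 = 635
  H–Br: 1 × 362 = 362
  Σ(broken) = 4967 kJ
Bonds formed (products):
  C–Br: 1 × 266 = 266
  C–C: 3 × 357 = 1071
  C–H: 9 × 407 = 3663
  Σ(formed) = 5000 kJ
ΔH = Σ(broken) − Σ(formed) = 4967 − 5000 = −33 kJ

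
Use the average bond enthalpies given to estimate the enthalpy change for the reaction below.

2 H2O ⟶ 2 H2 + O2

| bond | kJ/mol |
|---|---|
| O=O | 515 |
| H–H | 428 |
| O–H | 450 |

ΔH ≈ +429 kJ

Bonds broken (reactants):
  O–H: 4 × 450 = 1800
  Σ(broken) = 1800 kJ
Bonds formed (products):
  H–H: 2 × 428 = 856
  O=O: 1 × 515 = 515
  Σ(formed) = 1371 kJ
ΔH = Σ(broken) − Σ(formed) = 1800 − 1371 = +429 kJ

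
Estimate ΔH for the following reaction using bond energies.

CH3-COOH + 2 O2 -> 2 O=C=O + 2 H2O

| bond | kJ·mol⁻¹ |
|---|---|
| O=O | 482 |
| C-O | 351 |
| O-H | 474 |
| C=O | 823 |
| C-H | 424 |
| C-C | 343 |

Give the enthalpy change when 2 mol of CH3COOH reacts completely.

ΔH = −1922 kJ

Bonds broken (reactants):
  C-C: 1 × 343 = 343
  C-H: 3 × 424 = 1272
  C-O: 1 × 351 = 351
  C=O: 1 × 823 = 823
  O-H: 1 × 474 = 474
  O=O: 2 × 482 = 964
  Σ(broken) = 4227 kJ
Bonds formed (products):
  C=O: 4 × 823 = 3292
  O-H: 4 × 474 = 1896
  Σ(formed) = 5188 kJ
ΔH = Σ(broken) − Σ(formed) = 4227 − 5188 = −961 kJ
For 2× the reaction as written: 2 × (−961) = −1922 kJ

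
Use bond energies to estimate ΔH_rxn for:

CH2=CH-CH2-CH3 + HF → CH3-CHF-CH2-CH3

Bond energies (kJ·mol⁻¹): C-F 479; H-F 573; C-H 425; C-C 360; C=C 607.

Bonds broken (reactants):
  C-C: 2 × 360 = 720
  C-H: 8 × 425 = 3400
  C=C: 1 × 607 = 607
  H-F: 1 × 573 = 573
  Σ(broken) = 5300 kJ
Bonds formed (products):
  C-C: 3 × 360 = 1080
  C-F: 1 × 479 = 479
  C-H: 9 × 425 = 3825
  Σ(formed) = 5384 kJ
ΔH = Σ(broken) − Σ(formed) = 5300 − 5384 = −84 kJ

ΔH ≈ −84 kJ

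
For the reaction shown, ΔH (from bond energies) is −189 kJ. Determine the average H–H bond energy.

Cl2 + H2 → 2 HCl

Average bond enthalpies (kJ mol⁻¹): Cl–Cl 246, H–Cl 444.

D(H–H) ≈ 453 kJ/mol

Let D be the H–H bond energy.
Σ(broken) = 1×246 + 1×D = 246 + D
Σ(formed) = 2×444 = 888
ΔH = Σ(broken) − Σ(formed) = (246 + D) − (888) = −642 + D
Setting this equal to −189 kJ gives D = 453 kJ/mol.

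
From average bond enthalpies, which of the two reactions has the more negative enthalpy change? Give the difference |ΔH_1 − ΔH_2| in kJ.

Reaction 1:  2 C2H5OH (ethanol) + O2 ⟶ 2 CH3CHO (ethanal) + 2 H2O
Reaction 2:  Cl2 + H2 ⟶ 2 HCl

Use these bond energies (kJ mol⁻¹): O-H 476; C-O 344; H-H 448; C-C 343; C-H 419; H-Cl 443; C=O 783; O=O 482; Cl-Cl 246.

Reaction 1, by 318 kJ

Reaction 1:
  Bonds broken (reactants):
    C-C: 2 × 343 = 686
    C-H: 10 × 419 = 4190
    C-O: 2 × 344 = 688
    O-H: 2 × 476 = 952
    O=O: 1 × 482 = 482
    Σ(broken) = 6998 kJ
  Bonds formed (products):
    C-C: 2 × 343 = 686
    C-H: 8 × 419 = 3352
    C=O: 2 × 783 = 1566
    O-H: 4 × 476 = 1904
    Σ(formed) = 7508 kJ
  ΔH_1 = 6998 − 7508 = −510 kJ
Reaction 2:
  Bonds broken (reactants):
    Cl-Cl: 1 × 246 = 246
    H-H: 1 × 448 = 448
    Σ(broken) = 694 kJ
  Bonds formed (products):
    H-Cl: 2 × 443 = 886
    Σ(formed) = 886 kJ
  ΔH_2 = 694 − 886 = −192 kJ
ΔH_1 − ΔH_2 = −318 kJ, so reaction 1 has the more negative ΔH; |ΔH_1 − ΔH_2| = 318 kJ.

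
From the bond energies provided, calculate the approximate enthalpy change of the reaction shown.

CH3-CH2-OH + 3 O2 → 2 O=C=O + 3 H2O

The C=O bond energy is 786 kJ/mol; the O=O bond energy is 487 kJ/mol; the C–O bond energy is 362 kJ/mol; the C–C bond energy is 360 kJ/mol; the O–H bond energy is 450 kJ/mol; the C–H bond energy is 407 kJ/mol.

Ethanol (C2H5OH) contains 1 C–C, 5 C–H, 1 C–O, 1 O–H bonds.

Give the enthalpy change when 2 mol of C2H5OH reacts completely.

ΔH = −2352 kJ

Bonds broken (reactants):
  C–C: 1 × 360 = 360
  C–H: 5 × 407 = 2035
  C–O: 1 × 362 = 362
  O–H: 1 × 450 = 450
  O=O: 3 × 487 = 1461
  Σ(broken) = 4668 kJ
Bonds formed (products):
  C=O: 4 × 786 = 3144
  O–H: 6 × 450 = 2700
  Σ(formed) = 5844 kJ
ΔH = Σ(broken) − Σ(formed) = 4668 − 5844 = −1176 kJ
For 2× the reaction as written: 2 × (−1176) = −2352 kJ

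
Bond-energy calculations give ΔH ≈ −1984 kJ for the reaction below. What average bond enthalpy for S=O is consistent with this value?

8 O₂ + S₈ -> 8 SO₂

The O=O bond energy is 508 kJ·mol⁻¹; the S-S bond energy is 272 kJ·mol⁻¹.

D(S=O) ≈ 514 kJ/mol

Let D be the S=O bond energy.
Σ(broken) = 8×508 + 8×272 = 6240
Σ(formed) = 16×D = 16D
ΔH = Σ(broken) − Σ(formed) = (6240) − (16D) = +6240 − 16D
Setting this equal to −1984 kJ gives 16D = 8224, so D = 514 kJ/mol.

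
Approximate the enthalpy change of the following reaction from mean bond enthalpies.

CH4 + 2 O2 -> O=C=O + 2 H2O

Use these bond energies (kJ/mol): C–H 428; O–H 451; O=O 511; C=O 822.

Bonds broken (reactants):
  C–H: 4 × 428 = 1712
  O=O: 2 × 511 = 1022
  Σ(broken) = 2734 kJ
Bonds formed (products):
  C=O: 2 × 822 = 1644
  O–H: 4 × 451 = 1804
  Σ(formed) = 3448 kJ
ΔH = Σ(broken) − Σ(formed) = 2734 − 3448 = −714 kJ

ΔH ≈ −714 kJ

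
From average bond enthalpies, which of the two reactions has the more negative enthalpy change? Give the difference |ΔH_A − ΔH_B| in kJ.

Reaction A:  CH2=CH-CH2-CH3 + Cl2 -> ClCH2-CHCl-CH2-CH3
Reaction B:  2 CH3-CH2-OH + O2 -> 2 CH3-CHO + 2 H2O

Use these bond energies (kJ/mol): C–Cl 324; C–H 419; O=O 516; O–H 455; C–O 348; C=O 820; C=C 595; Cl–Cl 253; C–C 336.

Reaction A:
  Bonds broken (reactants):
    C–C: 2 × 336 = 672
    C–H: 8 × 419 = 3352
    C=C: 1 × 595 = 595
    Cl–Cl: 1 × 253 = 253
    Σ(broken) = 4872 kJ
  Bonds formed (products):
    C–C: 3 × 336 = 1008
    C–Cl: 2 × 324 = 648
    C–H: 8 × 419 = 3352
    Σ(formed) = 5008 kJ
  ΔH_A = 4872 − 5008 = −136 kJ
Reaction B:
  Bonds broken (reactants):
    C–C: 2 × 336 = 672
    C–H: 10 × 419 = 4190
    C–O: 2 × 348 = 696
    O–H: 2 × 455 = 910
    O=O: 1 × 516 = 516
    Σ(broken) = 6984 kJ
  Bonds formed (products):
    C–C: 2 × 336 = 672
    C–H: 8 × 419 = 3352
    C=O: 2 × 820 = 1640
    O–H: 4 × 455 = 1820
    Σ(formed) = 7484 kJ
  ΔH_B = 6984 − 7484 = −500 kJ
ΔH_A − ΔH_B = +364 kJ, so reaction B has the more negative ΔH; |ΔH_A − ΔH_B| = 364 kJ.

Reaction B, by 364 kJ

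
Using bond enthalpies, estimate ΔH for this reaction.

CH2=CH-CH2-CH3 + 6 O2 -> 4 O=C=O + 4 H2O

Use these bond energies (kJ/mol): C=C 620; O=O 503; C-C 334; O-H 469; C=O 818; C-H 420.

ΔH ≈ −2630 kJ

Bonds broken (reactants):
  C-C: 2 × 334 = 668
  C-H: 8 × 420 = 3360
  C=C: 1 × 620 = 620
  O=O: 6 × 503 = 3018
  Σ(broken) = 7666 kJ
Bonds formed (products):
  C=O: 8 × 818 = 6544
  O-H: 8 × 469 = 3752
  Σ(formed) = 10296 kJ
ΔH = Σ(broken) − Σ(formed) = 7666 − 10296 = −2630 kJ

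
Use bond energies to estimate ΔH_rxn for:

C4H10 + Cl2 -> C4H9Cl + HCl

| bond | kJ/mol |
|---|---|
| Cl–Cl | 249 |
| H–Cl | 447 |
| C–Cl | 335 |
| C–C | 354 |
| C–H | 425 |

Bonds broken (reactants):
  C–C: 3 × 354 = 1062
  C–H: 10 × 425 = 4250
  Cl–Cl: 1 × 249 = 249
  Σ(broken) = 5561 kJ
Bonds formed (products):
  C–C: 3 × 354 = 1062
  C–Cl: 1 × 335 = 335
  C–H: 9 × 425 = 3825
  H–Cl: 1 × 447 = 447
  Σ(formed) = 5669 kJ
ΔH = Σ(broken) − Σ(formed) = 5561 − 5669 = −108 kJ

ΔH ≈ −108 kJ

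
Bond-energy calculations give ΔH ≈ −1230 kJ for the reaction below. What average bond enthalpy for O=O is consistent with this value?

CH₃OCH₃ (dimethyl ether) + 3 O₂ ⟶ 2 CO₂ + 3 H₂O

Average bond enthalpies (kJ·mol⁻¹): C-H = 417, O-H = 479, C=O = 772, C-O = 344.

Let D be the O=O bond energy.
Σ(broken) = 6×417 + 2×344 + 3×D = 3190 + 3D
Σ(formed) = 4×772 + 6×479 = 5962
ΔH = Σ(broken) − Σ(formed) = (3190 + 3D) − (5962) = −2772 + 3D
Setting this equal to −1230 kJ gives 3D = 1542, so D = 514 kJ/mol.

D(O=O) ≈ 514 kJ/mol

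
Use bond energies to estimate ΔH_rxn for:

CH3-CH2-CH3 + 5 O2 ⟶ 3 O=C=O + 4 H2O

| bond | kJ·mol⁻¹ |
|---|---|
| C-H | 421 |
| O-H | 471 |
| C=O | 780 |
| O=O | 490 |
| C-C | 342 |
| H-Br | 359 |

ΔH ≈ −1946 kJ

Bonds broken (reactants):
  C-C: 2 × 342 = 684
  C-H: 8 × 421 = 3368
  O=O: 5 × 490 = 2450
  Σ(broken) = 6502 kJ
Bonds formed (products):
  C=O: 6 × 780 = 4680
  O-H: 8 × 471 = 3768
  Σ(formed) = 8448 kJ
ΔH = Σ(broken) − Σ(formed) = 6502 − 8448 = −1946 kJ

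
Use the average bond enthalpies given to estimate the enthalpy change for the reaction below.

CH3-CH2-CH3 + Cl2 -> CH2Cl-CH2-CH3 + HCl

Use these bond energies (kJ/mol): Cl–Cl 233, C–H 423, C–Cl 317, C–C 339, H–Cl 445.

ΔH ≈ −106 kJ

Bonds broken (reactants):
  C–C: 2 × 339 = 678
  C–H: 8 × 423 = 3384
  Cl–Cl: 1 × 233 = 233
  Σ(broken) = 4295 kJ
Bonds formed (products):
  C–C: 2 × 339 = 678
  C–Cl: 1 × 317 = 317
  C–H: 7 × 423 = 2961
  H–Cl: 1 × 445 = 445
  Σ(formed) = 4401 kJ
ΔH = Σ(broken) − Σ(formed) = 4295 − 4401 = −106 kJ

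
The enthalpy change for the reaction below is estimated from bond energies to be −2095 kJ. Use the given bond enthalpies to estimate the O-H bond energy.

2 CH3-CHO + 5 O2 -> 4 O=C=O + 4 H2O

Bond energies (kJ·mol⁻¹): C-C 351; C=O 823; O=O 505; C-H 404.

Let D be the O-H bond energy.
Σ(broken) = 2×351 + 8×404 + 2×823 + 5×505 = 8105
Σ(formed) = 8×823 + 8×D = 6584 + 8D
ΔH = Σ(broken) − Σ(formed) = (8105) − (6584 + 8D) = +1521 − 8D
Setting this equal to −2095 kJ gives 8D = 3616, so D = 452 kJ/mol.

D(O-H) ≈ 452 kJ/mol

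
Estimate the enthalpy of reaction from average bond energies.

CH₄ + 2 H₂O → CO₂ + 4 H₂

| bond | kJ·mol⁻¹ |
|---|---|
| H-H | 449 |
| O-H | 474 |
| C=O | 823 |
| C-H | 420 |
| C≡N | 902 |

ΔH ≈ +134 kJ

Bonds broken (reactants):
  C-H: 4 × 420 = 1680
  O-H: 4 × 474 = 1896
  Σ(broken) = 3576 kJ
Bonds formed (products):
  C=O: 2 × 823 = 1646
  H-H: 4 × 449 = 1796
  Σ(formed) = 3442 kJ
ΔH = Σ(broken) − Σ(formed) = 3576 − 3442 = +134 kJ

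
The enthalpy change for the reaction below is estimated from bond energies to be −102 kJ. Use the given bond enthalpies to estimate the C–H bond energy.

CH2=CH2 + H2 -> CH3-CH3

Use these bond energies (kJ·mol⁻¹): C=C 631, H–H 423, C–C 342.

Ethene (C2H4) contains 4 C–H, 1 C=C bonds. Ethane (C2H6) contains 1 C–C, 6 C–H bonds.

D(C–H) ≈ 407 kJ/mol

Let D be the C–H bond energy.
Σ(broken) = 4×D + 1×631 + 1×423 = 1054 + 4D
Σ(formed) = 1×342 + 6×D = 342 + 6D
ΔH = Σ(broken) − Σ(formed) = (1054 + 4D) − (342 + 6D) = +712 − 2D
Setting this equal to −102 kJ gives 2D = 814, so D = 407 kJ/mol.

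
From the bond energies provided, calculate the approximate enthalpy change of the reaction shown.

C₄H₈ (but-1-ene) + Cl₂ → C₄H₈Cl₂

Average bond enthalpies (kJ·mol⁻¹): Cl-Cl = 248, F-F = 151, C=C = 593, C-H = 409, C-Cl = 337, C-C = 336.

Bonds broken (reactants):
  C-C: 2 × 336 = 672
  C-H: 8 × 409 = 3272
  C=C: 1 × 593 = 593
  Cl-Cl: 1 × 248 = 248
  Σ(broken) = 4785 kJ
Bonds formed (products):
  C-C: 3 × 336 = 1008
  C-Cl: 2 × 337 = 674
  C-H: 8 × 409 = 3272
  Σ(formed) = 4954 kJ
ΔH = Σ(broken) − Σ(formed) = 4785 − 4954 = −169 kJ

ΔH ≈ −169 kJ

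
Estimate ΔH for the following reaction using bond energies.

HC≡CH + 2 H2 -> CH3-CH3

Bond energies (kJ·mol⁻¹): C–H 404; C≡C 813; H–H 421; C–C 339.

ΔH ≈ −300 kJ

Bonds broken (reactants):
  C≡C: 1 × 813 = 813
  C–H: 2 × 404 = 808
  H–H: 2 × 421 = 842
  Σ(broken) = 2463 kJ
Bonds formed (products):
  C–C: 1 × 339 = 339
  C–H: 6 × 404 = 2424
  Σ(formed) = 2763 kJ
ΔH = Σ(broken) − Σ(formed) = 2463 − 2763 = −300 kJ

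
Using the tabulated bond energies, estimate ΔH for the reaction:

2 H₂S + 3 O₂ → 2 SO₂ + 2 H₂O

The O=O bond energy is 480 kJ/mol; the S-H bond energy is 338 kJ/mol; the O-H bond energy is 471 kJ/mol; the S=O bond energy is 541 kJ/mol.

ΔH ≈ −1256 kJ

Bonds broken (reactants):
  O=O: 3 × 480 = 1440
  S-H: 4 × 338 = 1352
  Σ(broken) = 2792 kJ
Bonds formed (products):
  O-H: 4 × 471 = 1884
  S=O: 4 × 541 = 2164
  Σ(formed) = 4048 kJ
ΔH = Σ(broken) − Σ(formed) = 2792 − 4048 = −1256 kJ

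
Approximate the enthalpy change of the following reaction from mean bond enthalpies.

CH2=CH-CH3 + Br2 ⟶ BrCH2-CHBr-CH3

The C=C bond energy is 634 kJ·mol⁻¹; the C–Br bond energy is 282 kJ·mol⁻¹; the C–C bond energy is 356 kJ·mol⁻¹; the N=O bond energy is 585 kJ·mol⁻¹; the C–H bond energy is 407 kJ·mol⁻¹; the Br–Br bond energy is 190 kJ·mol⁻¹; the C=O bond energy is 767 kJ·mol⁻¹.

Bonds broken (reactants):
  Br–Br: 1 × 190 = 190
  C–C: 1 × 356 = 356
  C–H: 6 × 407 = 2442
  C=C: 1 × 634 = 634
  Σ(broken) = 3622 kJ
Bonds formed (products):
  C–Br: 2 × 282 = 564
  C–C: 2 × 356 = 712
  C–H: 6 × 407 = 2442
  Σ(formed) = 3718 kJ
ΔH = Σ(broken) − Σ(formed) = 3622 − 3718 = −96 kJ

ΔH ≈ −96 kJ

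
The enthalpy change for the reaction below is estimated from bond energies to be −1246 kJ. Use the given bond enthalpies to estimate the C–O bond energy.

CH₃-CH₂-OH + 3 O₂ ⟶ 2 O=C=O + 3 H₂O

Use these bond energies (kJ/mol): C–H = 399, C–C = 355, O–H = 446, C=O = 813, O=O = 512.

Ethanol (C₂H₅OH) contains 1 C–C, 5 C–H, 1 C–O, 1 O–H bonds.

D(C–O) ≈ 350 kJ/mol

Let D be the C–O bond energy.
Σ(broken) = 1×355 + 5×399 + 1×D + 1×446 + 3×512 = 4332 + D
Σ(formed) = 4×813 + 6×446 = 5928
ΔH = Σ(broken) − Σ(formed) = (4332 + D) − (5928) = −1596 + D
Setting this equal to −1246 kJ gives D = 350 kJ/mol.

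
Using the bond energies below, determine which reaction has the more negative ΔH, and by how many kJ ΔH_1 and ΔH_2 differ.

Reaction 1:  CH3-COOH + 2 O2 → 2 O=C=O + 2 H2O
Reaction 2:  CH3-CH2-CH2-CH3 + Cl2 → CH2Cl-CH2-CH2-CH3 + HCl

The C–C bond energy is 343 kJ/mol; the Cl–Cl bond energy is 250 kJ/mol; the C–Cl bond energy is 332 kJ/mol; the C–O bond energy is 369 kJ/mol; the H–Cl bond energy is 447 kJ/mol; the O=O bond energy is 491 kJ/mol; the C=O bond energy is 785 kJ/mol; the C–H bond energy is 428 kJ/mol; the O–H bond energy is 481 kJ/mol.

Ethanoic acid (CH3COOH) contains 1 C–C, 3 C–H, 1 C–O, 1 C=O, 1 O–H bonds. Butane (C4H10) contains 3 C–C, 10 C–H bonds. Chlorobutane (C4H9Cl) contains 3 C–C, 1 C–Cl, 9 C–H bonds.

Reaction 1, by 719 kJ

Reaction 1:
  Bonds broken (reactants):
    C–C: 1 × 343 = 343
    C–H: 3 × 428 = 1284
    C–O: 1 × 369 = 369
    C=O: 1 × 785 = 785
    O–H: 1 × 481 = 481
    O=O: 2 × 491 = 982
    Σ(broken) = 4244 kJ
  Bonds formed (products):
    C=O: 4 × 785 = 3140
    O–H: 4 × 481 = 1924
    Σ(formed) = 5064 kJ
  ΔH_1 = 4244 − 5064 = −820 kJ
Reaction 2:
  Bonds broken (reactants):
    C–C: 3 × 343 = 1029
    C–H: 10 × 428 = 4280
    Cl–Cl: 1 × 250 = 250
    Σ(broken) = 5559 kJ
  Bonds formed (products):
    C–C: 3 × 343 = 1029
    C–Cl: 1 × 332 = 332
    C–H: 9 × 428 = 3852
    H–Cl: 1 × 447 = 447
    Σ(formed) = 5660 kJ
  ΔH_2 = 5559 − 5660 = −101 kJ
ΔH_1 − ΔH_2 = −719 kJ, so reaction 1 has the more negative ΔH; |ΔH_1 − ΔH_2| = 719 kJ.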